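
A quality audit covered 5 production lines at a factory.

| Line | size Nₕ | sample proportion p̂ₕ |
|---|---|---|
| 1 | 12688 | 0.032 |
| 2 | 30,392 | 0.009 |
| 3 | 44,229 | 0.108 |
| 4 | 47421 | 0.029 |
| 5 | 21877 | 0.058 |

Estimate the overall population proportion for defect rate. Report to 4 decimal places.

0.0517

N = 12688 + 30392 + 44229 + 47421 + 21877 = 156607.
Overall proportion = Σ (Nₕ/N)·p̂ₕ.
Σ Nₕp̂ₕ = 406.016 + 273.528 + 4776.732 + 1375.209 + 1268.866 = 8100.351.
8100.351 / 156607 = 0.051724... → 0.0517.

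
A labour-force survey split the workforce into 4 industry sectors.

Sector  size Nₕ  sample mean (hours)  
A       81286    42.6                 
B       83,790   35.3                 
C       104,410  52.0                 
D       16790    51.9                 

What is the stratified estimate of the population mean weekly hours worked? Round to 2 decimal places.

44.44

x̄_st = (Σ Nₕx̄ₕ) / (Σ Nₕ) = (81286·42.6 + 83790·35.3 + 104410·52.0 + 16790·51.9) / 286276
= 12721291.6 / 286276 = 44.4372... → 44.44.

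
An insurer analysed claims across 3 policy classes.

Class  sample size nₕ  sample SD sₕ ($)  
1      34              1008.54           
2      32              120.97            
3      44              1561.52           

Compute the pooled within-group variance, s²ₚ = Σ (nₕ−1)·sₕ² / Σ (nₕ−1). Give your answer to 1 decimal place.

Degrees of freedom: 33 + 31 + 43 = 107.
Σ(nₕ−1)sₕ² = 33·1017152.9316 + 31·14633.7409 + 43·2438344.7104 = 138868515.2579.
s²ₚ = 138868515.2579 / 107 = 1297836.591... → 1297836.6.

1297836.6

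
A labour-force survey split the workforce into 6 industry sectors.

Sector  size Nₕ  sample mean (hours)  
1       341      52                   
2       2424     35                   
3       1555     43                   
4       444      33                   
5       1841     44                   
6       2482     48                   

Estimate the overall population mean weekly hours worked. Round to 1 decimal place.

N = 341 + 2424 + 1555 + 444 + 1841 + 2482 = 9087.
Overall mean = Σ (Nₕ/N)·x̄ₕ — weight by population share, not a simple average.
Σ Nₕx̄ₕ = 341·52 + 2424·35 + 1555·43 + 444·33 + 1841·44 + 2482·48 = 17732 + 84840 + 66865 + 14652 + 81004 + 119136 = 384229.
Divide by N: 384229 / 9087 = 42.283... → 42.3.

42.3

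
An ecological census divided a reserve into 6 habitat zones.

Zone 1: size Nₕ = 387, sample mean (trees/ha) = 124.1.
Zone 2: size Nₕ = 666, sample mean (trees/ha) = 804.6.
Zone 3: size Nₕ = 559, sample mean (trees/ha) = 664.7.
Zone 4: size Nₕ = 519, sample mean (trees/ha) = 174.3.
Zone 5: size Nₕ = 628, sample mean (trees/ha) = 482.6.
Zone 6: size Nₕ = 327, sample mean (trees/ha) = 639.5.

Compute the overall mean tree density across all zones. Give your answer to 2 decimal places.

N = 387 + 666 + 559 + 519 + 628 + 327 = 3086.
Weight each subgroup mean by Nₕ/N and sum.
Σ Nₕx̄ₕ = 387·124.1 + 666·804.6 + 559·664.7 + 519·174.3 + 628·482.6 + 327·639.5 = 48026.7 + 535863.6 + 371567.3 + 90461.7 + 303072.8 + 209116.5 = 1558108.6.
Divide by N: 1558108.6 / 3086 = 504.8959... → 504.90.

504.90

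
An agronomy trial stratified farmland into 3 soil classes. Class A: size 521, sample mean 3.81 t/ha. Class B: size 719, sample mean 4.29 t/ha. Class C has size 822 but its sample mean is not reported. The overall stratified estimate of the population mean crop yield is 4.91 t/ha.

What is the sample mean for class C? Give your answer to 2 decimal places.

6.15

N = 521 + 719 + 822 = 2062.
Overall total = μ·N = 4.91·2062 = 10124.42.
Subtract the known strata: 521·3.81 + 719·4.29 = 5069.52.
Remaining total for class C: 10124.42 − 5069.52 = 5054.9.
Divide by its size: 5054.9 / 822 = 6.1495... → 6.15.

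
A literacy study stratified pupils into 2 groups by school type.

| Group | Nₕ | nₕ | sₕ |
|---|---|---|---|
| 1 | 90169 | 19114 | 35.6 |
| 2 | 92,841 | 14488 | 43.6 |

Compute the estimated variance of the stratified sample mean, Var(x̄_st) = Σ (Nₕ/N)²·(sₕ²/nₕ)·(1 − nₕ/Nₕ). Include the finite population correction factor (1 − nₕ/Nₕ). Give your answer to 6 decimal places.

0.041182

N = 183010; Wₕ = Nₕ/N.
group 1: (90169/183010)²·35.6²/19114·(1 − 19114/90169) = 0.012683837
group 2: (92841/183010)²·43.6²/14488·(1 − 14488/92841) = 0.028497735
Sum = 0.041181572 → 0.041182.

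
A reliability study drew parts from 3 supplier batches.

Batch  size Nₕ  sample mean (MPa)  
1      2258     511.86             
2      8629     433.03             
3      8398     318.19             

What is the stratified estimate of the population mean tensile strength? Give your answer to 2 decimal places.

392.25

x̄_st = (Σ Nₕx̄ₕ) / (Σ Nₕ) = (2258·511.86 + 8629·433.03 + 8398·318.19) / 19285
= 7564555.37 / 19285 = 392.2507... → 392.25.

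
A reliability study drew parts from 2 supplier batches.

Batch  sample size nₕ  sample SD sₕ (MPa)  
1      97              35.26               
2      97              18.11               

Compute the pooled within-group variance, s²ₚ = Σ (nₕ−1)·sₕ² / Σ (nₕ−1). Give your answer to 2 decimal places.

1: (97−1)·35.26² = 96·1243.2676 = 119353.6896
2: (97−1)·18.11² = 96·327.9721 = 31485.3216
Numerator = 150839.0112; denominator = Σ(nₕ−1) = 192.
s²ₚ = 150839.0112/192 = 785.6199... → 785.62.

785.62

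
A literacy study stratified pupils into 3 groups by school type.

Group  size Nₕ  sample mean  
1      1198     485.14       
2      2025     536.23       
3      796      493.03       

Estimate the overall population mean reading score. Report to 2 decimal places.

N = 1198 + 2025 + 796 = 4019.
Weight each subgroup mean by Nₕ/N and sum.
Σ Nₕx̄ₕ = 1198·485.14 + 2025·536.23 + 796·493.03 = 581197.72 + 1085865.75 + 392451.88 = 2059515.35.
Divide by N: 2059515.35 / 4019 = 512.4447... → 512.44.

512.44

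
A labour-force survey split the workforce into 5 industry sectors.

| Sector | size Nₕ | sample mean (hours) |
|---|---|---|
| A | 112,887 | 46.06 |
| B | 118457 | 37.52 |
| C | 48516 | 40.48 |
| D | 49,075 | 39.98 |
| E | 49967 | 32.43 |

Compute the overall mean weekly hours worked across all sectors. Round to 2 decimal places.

N = 378902; weights Wₕ = Nₕ/N = (0.2979, 0.3126, 0.1280, 0.1295, 0.1319).
x̄_st = Σ Wₕ·x̄ₕ = 0.2979·46.06 + 0.3126·37.52 + 0.1280·40.48 + 0.1295·39.98 + 0.1319·32.43 ≈ 40.0907...
→ 40.09.

40.09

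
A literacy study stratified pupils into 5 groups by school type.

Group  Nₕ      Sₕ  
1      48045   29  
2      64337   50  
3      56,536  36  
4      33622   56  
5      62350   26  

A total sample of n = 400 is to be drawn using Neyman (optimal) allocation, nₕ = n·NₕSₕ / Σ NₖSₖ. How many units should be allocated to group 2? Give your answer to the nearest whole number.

127

1: NₕSₕ = 48045·29 = 1393305
2: NₕSₕ = 64337·50 = 3216850
3: NₕSₕ = 56536·36 = 2035296
4: NₕSₕ = 33622·56 = 1882832
5: NₕSₕ = 62350·26 = 1621100
Σ NₕSₕ = 10149383.
n_2 = 400·3216850/10149383 = 126.780... → 127.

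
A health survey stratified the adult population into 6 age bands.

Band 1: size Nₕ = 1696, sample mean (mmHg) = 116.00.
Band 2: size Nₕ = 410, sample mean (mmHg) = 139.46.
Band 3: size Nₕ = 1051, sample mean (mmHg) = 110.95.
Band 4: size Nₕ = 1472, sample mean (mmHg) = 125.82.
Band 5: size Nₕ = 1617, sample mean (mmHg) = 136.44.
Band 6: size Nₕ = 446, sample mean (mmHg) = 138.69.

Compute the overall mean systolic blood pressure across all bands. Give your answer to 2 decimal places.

N = 1696 + 410 + 1051 + 1472 + 1617 + 446 = 6692.
The stratified mean weights each stratum mean by its population share Nₕ/N.
Σ Nₕx̄ₕ = 1696·116.00 + 410·139.46 + 1051·110.95 + 1472·125.82 + 1617·136.44 + 446·138.69 = 196736 + 57178.6 + 116608.45 + 185207.04 + 220623.48 + 61855.74 = 838209.31.
Divide by N: 838209.31 / 6692 = 125.2554... → 125.26.

125.26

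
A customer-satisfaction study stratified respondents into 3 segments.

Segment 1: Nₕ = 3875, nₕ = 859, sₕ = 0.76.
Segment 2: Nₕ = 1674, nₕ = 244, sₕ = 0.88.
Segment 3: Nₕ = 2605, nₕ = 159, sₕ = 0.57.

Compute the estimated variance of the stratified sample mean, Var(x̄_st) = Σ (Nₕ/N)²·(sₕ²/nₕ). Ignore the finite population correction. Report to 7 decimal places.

0.0004942

N = 8154; Wₕ = Nₕ/N.
segment 1: (3875/8154)²·0.76²/859 = 0.0001518574
segment 2: (1674/8154)²·0.88²/244 = 0.0001337658
segment 3: (2605/8154)²·0.57²/159 = 0.0002085579
Sum = 0.0004941811 → 0.0004942.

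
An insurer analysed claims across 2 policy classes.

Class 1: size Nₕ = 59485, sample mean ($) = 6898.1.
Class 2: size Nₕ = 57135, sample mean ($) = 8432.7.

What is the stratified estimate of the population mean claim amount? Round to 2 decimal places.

N = 59485 + 57135 = 116620.
Weight each subgroup mean by Nₕ/N and sum.
Σ Nₕx̄ₕ = 59485·6898.1 + 57135·8432.7 = 410333478.5 + 481802314.5 = 892135793.
Divide by N: 892135793 / 116620 = 7649.9382... → 7649.94.

7649.94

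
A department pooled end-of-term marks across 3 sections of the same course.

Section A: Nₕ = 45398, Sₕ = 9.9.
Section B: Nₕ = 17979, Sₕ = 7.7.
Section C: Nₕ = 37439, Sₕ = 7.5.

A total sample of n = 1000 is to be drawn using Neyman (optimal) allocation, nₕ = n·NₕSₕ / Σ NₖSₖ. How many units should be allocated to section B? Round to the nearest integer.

159

A: NₕSₕ = 45398·9.9 = 449440.2
B: NₕSₕ = 17979·7.7 = 138438.3
C: NₕSₕ = 37439·7.5 = 280792.5
Σ NₕSₕ = 868671.
n_B = 1000·138438.3/868671 = 159.368... → 159.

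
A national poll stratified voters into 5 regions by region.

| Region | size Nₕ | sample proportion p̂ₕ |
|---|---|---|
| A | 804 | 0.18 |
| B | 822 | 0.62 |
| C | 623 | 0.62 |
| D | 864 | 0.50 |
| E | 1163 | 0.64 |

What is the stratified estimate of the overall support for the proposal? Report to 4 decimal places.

0.5185

Wₕ = Nₕ/N with N = 4276: 0.1880, 0.1922, 0.1457, 0.2021, 0.2720.
p̂_st = 0.1880·0.18 + 0.1922·0.62 + 0.1457·0.62 + 0.2021·0.50 + 0.2720·0.64 ≈ 0.518461... → 0.5185.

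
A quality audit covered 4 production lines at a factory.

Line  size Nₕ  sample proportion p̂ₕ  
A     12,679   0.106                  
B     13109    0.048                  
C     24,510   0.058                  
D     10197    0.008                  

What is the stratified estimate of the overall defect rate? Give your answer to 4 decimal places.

Wₕ = Nₕ/N with N = 60495: 0.2096, 0.2167, 0.4052, 0.1686.
p̂_st = 0.2096·0.106 + 0.2167·0.048 + 0.4052·0.058 + 0.1686·0.008 ≈ 0.057465... → 0.0575.

0.0575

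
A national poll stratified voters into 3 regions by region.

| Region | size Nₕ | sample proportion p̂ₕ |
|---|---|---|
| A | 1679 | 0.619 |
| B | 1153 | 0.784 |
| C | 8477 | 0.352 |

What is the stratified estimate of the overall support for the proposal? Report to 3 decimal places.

0.436

N = 1679 + 1153 + 8477 = 11309.
Overall proportion = Σ (Nₕ/N)·p̂ₕ.
Σ Nₕp̂ₕ = 1039.301 + 903.952 + 2983.904 = 4927.157.
4927.157 / 11309 = 0.43568... → 0.436.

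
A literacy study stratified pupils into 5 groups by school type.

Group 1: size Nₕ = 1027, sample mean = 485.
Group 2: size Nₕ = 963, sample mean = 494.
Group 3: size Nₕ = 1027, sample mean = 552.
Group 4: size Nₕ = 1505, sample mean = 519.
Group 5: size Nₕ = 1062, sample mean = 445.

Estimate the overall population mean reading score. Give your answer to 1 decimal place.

N = 1027 + 963 + 1027 + 1505 + 1062 = 5584.
The stratified mean weights each stratum mean by its population share Nₕ/N.
Σ Nₕx̄ₕ = 1027·485 + 963·494 + 1027·552 + 1505·519 + 1062·445 = 498095 + 475722 + 566904 + 781095 + 472590 = 2794406.
Divide by N: 2794406 / 5584 = 500.431... → 500.4.

500.4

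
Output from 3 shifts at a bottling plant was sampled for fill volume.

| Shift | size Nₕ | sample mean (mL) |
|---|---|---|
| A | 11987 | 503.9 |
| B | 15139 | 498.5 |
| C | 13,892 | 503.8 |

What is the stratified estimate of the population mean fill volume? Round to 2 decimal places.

N = 11987 + 15139 + 13892 = 41018.
Overall mean = Σ (Nₕ/N)·x̄ₕ — weight by population share, not a simple average.
Σ Nₕx̄ₕ = 11987·503.9 + 15139·498.5 + 13892·503.8 = 6040249.3 + 7546791.5 + 6998789.6 = 20585830.4.
Divide by N: 20585830.4 / 41018 = 501.8731... → 501.87.

501.87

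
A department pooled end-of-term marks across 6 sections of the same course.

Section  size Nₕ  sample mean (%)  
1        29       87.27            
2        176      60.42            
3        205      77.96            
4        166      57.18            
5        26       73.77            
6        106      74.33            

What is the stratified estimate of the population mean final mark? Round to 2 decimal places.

68.41

N = 708; weights Wₕ = Nₕ/N = (0.0410, 0.2486, 0.2895, 0.2345, 0.0367, 0.1497).
x̄_st = Σ Wₕ·x̄ₕ = 0.0410·87.27 + 0.2486·60.42 + 0.2895·77.96 + 0.2345·57.18 + 0.0367·73.77 + 0.1497·74.33 ≈ 68.4116...
→ 68.41.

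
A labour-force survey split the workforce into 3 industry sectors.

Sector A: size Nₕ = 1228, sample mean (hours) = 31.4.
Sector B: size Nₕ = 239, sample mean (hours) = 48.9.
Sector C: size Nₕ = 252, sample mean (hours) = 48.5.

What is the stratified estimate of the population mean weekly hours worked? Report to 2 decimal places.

N = 1228 + 239 + 252 = 1719.
Overall mean = Σ (Nₕ/N)·x̄ₕ — weight by population share, not a simple average.
Σ Nₕx̄ₕ = 1228·31.4 + 239·48.9 + 252·48.5 = 38559.2 + 11687.1 + 12222 = 62468.3.
Divide by N: 62468.3 / 1719 = 36.3399... → 36.34.

36.34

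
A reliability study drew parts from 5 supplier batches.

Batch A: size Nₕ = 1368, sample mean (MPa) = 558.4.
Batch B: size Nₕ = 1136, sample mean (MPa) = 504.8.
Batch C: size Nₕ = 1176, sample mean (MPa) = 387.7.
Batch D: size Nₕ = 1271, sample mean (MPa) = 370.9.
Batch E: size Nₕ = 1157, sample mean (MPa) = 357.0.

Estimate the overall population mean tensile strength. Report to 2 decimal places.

438.40

N = 1368 + 1136 + 1176 + 1271 + 1157 = 6108.
Weight each subgroup mean by Nₕ/N and sum.
Σ Nₕx̄ₕ = 1368·558.4 + 1136·504.8 + 1176·387.7 + 1271·370.9 + 1157·357.0 = 763891.2 + 573452.8 + 455935.2 + 471413.9 + 413049 = 2677742.1.
Divide by N: 2677742.1 / 6108 = 438.3992... → 438.40.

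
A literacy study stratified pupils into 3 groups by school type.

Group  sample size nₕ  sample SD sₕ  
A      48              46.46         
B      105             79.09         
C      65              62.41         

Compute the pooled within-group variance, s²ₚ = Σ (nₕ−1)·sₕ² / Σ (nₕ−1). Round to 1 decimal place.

A: (48−1)·46.46² = 47·2158.5316 = 101450.9852
B: (105−1)·79.09² = 104·6255.2281 = 650543.7224
C: (65−1)·62.41² = 64·3895.0081 = 249280.5184
Numerator = 1001275.226; denominator = Σ(nₕ−1) = 215.
s²ₚ = 1001275.226/215 = 4657.094... → 4657.1.

4657.1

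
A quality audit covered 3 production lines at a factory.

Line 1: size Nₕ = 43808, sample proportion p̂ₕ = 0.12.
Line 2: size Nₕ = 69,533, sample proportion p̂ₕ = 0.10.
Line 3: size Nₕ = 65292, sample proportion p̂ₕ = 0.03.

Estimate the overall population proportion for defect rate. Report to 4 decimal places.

Wₕ = Nₕ/N with N = 178633: 0.2452, 0.3893, 0.3655.
p̂_st = 0.2452·0.12 + 0.3893·0.10 + 0.3655·0.03 ≈ 0.079319... → 0.0793.

0.0793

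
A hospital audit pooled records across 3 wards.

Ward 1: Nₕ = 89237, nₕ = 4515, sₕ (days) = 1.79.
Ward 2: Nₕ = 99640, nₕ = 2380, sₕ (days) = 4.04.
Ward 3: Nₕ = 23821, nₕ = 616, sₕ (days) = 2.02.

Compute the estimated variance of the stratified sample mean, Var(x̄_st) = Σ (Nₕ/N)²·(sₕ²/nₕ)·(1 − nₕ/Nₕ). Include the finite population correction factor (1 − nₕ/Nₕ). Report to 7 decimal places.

N = 212698; Wₕ = Nₕ/N.
ward 1: (89237/212698)²·1.79²/4515·(1 − 4515/89237) = 0.0001185940
ward 2: (99640/212698)²·4.04²/2380·(1 − 2380/99640) = 0.0014690174
ward 3: (23821/212698)²·2.02²/616·(1 − 616/23821) = 0.0000809351
Sum = 0.0016685465 → 0.0016685.

0.0016685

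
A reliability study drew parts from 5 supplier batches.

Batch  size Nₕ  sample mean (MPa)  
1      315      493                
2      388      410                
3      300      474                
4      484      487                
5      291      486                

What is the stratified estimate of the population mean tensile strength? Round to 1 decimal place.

468.9

N = 1778; weights Wₕ = Nₕ/N = (0.1772, 0.2182, 0.1687, 0.2722, 0.1637).
x̄_st = Σ Wₕ·x̄ₕ = 0.1772·493 + 0.2182·410 + 0.1687·474 + 0.2722·487 + 0.1637·486 ≈ 468.903...
→ 468.9.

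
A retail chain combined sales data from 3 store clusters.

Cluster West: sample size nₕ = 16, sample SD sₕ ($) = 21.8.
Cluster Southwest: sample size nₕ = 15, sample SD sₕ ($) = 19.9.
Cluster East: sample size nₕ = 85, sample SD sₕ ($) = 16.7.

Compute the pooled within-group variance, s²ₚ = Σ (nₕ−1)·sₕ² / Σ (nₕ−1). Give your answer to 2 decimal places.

West: (16−1)·21.8² = 15·475.24 = 7128.6
Southwest: (15−1)·19.9² = 14·396.01 = 5544.14
East: (85−1)·16.7² = 84·278.89 = 23426.76
Numerator = 36099.5; denominator = Σ(nₕ−1) = 113.
s²ₚ = 36099.5/113 = 319.4646... → 319.46.

319.46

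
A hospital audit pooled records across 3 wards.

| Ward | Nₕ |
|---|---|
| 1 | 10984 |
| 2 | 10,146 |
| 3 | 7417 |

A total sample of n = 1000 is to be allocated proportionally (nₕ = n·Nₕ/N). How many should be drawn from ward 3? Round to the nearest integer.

260

N = 10984 + 10146 + 7417 = 28547.
n_3 = 1000·7417/28547 = 259.817... → 260.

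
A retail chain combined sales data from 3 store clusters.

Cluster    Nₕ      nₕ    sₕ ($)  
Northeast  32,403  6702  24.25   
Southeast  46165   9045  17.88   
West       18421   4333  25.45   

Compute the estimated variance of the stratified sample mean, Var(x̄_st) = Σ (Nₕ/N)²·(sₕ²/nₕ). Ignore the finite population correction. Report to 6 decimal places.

N = 96989. Term for each stratum: Wₕ²sₕ²/nₕ.
Var(x̄_st) = 0.009793649 + 0.008007689 + 0.005392229 = 0.023193567 → 0.023194.

0.023194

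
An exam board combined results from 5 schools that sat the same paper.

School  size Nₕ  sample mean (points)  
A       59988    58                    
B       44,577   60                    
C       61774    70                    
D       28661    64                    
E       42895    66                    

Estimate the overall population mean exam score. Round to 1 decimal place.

N = 59988 + 44577 + 61774 + 28661 + 42895 = 237895.
Overall mean = Σ (Nₕ/N)·x̄ₕ — weight by population share, not a simple average.
Σ Nₕx̄ₕ = 59988·58 + 44577·60 + 61774·70 + 28661·64 + 42895·66 = 3479304 + 2674620 + 4324180 + 1834304 + 2831070 = 15143478.
Divide by N: 15143478 / 237895 = 63.656... → 63.7.

63.7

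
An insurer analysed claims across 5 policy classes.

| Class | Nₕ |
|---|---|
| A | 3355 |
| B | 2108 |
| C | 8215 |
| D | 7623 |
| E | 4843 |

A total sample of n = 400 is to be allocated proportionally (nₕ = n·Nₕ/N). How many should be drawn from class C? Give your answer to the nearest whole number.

126

N = 3355 + 2108 + 8215 + 7623 + 4843 = 26144.
n_C = 400·8215/26144 = 125.688... → 126.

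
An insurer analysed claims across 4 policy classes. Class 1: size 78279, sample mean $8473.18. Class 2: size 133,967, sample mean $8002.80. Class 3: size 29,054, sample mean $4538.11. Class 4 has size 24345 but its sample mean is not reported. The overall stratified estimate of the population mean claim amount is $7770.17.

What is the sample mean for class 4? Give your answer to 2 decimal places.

Σ Nₕx̄ₕ = N·μ, so 24345·x̄_4 = 265645·7770.17 − (78279·8473.18 + 133967·8002.80 + 29054·4538.11).
= 2064106809.65 − 1867233412.76 = 196873396.89.
x̄_4 = 196873396.89 / 24345 = 8086.8103... → 8086.81.

8086.81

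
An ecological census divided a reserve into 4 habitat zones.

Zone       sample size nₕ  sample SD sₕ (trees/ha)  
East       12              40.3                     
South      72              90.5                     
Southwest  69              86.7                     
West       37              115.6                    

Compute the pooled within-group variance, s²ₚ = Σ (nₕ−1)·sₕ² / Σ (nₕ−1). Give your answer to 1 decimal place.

8557.0

Degrees of freedom: 11 + 71 + 68 + 36 = 186.
Σ(nₕ−1)sₕ² = 11·1624.09 + 71·8190.25 + 68·7516.89 + 36·13363.36 = 1591602.22.
s²ₚ = 1591602.22 / 186 = 8557.001... → 8557.0.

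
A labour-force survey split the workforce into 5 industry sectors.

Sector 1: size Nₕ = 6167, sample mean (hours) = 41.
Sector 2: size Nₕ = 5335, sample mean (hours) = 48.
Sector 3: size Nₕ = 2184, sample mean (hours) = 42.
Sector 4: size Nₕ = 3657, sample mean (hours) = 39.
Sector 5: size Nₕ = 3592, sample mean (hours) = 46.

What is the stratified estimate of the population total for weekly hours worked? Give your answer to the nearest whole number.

1: 6167·41 = 252847
2: 5335·48 = 256080
3: 2184·42 = 91728
4: 3657·39 = 142623
5: 3592·46 = 165232
τ̂ = Σ Nₕx̄ₕ = 908510.

908510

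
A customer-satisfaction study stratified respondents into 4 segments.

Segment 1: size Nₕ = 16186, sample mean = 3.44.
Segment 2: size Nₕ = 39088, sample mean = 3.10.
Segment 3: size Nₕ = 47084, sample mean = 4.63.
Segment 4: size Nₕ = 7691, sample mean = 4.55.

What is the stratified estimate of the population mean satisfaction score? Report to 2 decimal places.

N = 110049; weights Wₕ = Nₕ/N = (0.1471, 0.3552, 0.4278, 0.0699).
x̄_st = Σ Wₕ·x̄ₕ = 0.1471·3.44 + 0.3552·3.10 + 0.4278·4.63 + 0.0699·4.55 ≈ 3.9059...
→ 3.91.

3.91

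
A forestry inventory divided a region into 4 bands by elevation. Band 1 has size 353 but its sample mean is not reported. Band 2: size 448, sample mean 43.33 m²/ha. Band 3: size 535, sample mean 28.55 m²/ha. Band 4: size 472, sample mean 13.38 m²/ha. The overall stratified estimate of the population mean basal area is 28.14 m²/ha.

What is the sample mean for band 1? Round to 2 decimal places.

N = 353 + 448 + 535 + 472 = 1808.
Overall total = μ·N = 28.14·1808 = 50877.12.
Subtract the known strata: 448·43.33 + 535·28.55 + 472·13.38 = 41001.45.
Remaining total for band 1: 50877.12 − 41001.45 = 9875.67.
Divide by its size: 9875.67 / 353 = 27.9764... → 27.98.

27.98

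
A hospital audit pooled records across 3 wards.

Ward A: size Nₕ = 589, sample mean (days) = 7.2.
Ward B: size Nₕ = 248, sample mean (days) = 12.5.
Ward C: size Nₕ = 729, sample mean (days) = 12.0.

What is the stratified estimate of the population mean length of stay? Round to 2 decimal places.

N = 1566; weights Wₕ = Nₕ/N = (0.3761, 0.1584, 0.4655).
x̄_st = Σ Wₕ·x̄ₕ = 0.3761·7.2 + 0.1584·12.5 + 0.4655·12.0 ≈ 10.2738...
→ 10.27.

10.27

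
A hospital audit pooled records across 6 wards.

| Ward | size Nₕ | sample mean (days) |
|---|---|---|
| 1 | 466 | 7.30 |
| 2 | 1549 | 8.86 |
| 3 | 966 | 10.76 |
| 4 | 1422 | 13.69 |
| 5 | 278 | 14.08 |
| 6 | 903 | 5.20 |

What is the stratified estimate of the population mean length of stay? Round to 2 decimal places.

9.96

N = 5584; weights Wₕ = Nₕ/N = (0.0835, 0.2774, 0.1730, 0.2547, 0.0498, 0.1617).
x̄_st = Σ Wₕ·x̄ₕ = 0.0835·7.30 + 0.2774·8.86 + 0.1730·10.76 + 0.2547·13.69 + 0.0498·14.08 + 0.1617·5.20 ≈ 9.9565...
→ 9.96.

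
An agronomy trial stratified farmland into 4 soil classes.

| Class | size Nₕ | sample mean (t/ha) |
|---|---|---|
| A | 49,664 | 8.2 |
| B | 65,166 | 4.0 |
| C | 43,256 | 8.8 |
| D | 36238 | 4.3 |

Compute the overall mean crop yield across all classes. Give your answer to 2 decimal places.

N = 49664 + 65166 + 43256 + 36238 = 194324.
Overall mean = Σ (Nₕ/N)·x̄ₕ — weight by population share, not a simple average.
Σ Nₕx̄ₕ = 49664·8.2 + 65166·4.0 + 43256·8.8 + 36238·4.3 = 407244.8 + 260664 + 380652.8 + 155823.4 = 1204385.
Divide by N: 1204385 / 194324 = 6.1978... → 6.20.

6.20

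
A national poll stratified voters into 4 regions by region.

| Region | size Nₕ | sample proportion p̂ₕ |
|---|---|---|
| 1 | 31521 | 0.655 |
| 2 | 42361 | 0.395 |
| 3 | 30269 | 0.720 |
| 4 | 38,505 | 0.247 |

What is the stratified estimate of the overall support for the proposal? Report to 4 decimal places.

0.4815

N = 31521 + 42361 + 30269 + 38505 = 142656.
Overall proportion = Σ (Nₕ/N)·p̂ₕ.
Σ Nₕp̂ₕ = 20646.255 + 16732.595 + 21793.68 + 9510.735 = 68683.265.
68683.265 / 142656 = 0.481461... → 0.4815.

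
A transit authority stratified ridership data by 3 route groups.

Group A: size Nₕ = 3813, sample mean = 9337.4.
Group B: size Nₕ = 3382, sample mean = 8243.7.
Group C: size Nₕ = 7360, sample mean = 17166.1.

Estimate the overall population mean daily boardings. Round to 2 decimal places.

x̄_st = (Σ Nₕx̄ₕ) / (Σ Nₕ) = (3813·9337.4 + 3382·8243.7 + 7360·17166.1) / 14555
= 189826195.6 / 14555 = 13041.9921... → 13041.99.

13041.99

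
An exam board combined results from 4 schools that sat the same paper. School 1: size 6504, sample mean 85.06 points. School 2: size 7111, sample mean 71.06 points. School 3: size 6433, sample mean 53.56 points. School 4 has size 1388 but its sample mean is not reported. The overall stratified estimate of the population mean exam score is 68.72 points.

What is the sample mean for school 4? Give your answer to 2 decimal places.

50.43

N = 6504 + 7111 + 6433 + 1388 = 21436.
Overall total = μ·N = 68.72·21436 = 1473081.92.
Subtract the known strata: 6504·85.06 + 7111·71.06 + 6433·53.56 = 1403089.38.
Remaining total for school 4: 1473081.92 − 1403089.38 = 69992.54.
Divide by its size: 69992.54 / 1388 = 50.4269... → 50.43.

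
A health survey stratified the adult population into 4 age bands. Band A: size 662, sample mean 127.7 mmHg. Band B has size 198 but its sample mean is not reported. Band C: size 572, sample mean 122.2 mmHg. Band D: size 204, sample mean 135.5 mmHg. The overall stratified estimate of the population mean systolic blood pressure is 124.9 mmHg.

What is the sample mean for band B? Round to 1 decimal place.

Σ Nₕx̄ₕ = N·μ, so 198·x̄_B = 1636·124.9 − (662·127.7 + 572·122.2 + 204·135.5).
= 204336.4 − 182077.8 = 22258.6.
x̄_B = 22258.6 / 198 = 112.417... → 112.4.

112.4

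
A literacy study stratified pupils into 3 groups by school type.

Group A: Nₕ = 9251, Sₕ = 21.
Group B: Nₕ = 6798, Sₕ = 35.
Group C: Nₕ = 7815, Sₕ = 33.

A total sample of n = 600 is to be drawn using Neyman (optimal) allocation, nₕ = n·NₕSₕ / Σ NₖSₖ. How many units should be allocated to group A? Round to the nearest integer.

169

Σ NₕSₕ = 9251·21 + 6798·35 + 7815·33 = 690096.
Share for A: 194271/690096 = 0.28151.
n_A = 600 × 0.28151 = 168.908... → 169.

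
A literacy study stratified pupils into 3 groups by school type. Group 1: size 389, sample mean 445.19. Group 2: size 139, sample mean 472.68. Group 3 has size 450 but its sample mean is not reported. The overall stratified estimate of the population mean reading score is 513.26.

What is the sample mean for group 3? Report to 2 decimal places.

Σ Nₕx̄ₕ = N·μ, so 450·x̄_3 = 978·513.26 − (389·445.19 + 139·472.68).
= 501968.28 − 238881.43 = 263086.85.
x̄_3 = 263086.85 / 450 = 584.6374... → 584.64.

584.64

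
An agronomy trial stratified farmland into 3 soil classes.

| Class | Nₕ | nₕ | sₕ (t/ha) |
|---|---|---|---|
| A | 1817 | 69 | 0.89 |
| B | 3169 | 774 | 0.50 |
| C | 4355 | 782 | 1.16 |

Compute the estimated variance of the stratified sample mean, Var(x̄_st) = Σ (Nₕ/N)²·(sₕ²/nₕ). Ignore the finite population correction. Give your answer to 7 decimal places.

0.0008456

N = 9341. Term for each stratum: Wₕ²sₕ²/nₕ.
Var(x̄_st) = 0.0004343642 + 0.0000371755 + 0.0003740234 = 0.0008455631 → 0.0008456.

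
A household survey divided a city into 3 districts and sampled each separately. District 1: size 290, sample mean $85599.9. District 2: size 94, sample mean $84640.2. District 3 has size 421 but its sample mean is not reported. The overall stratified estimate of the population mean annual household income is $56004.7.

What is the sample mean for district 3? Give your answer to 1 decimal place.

Σ Nₕx̄ₕ = N·μ, so 421·x̄_3 = 805·56004.7 − (290·85599.9 + 94·84640.2).
= 45083783.5 − 32780149.8 = 12303633.7.
x̄_3 = 12303633.7 / 421 = 29224.783... → 29224.8.

29224.8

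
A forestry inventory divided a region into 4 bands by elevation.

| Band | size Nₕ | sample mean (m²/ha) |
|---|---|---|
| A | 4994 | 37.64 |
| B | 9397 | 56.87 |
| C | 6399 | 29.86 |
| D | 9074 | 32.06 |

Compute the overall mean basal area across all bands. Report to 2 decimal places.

N = 29864; weights Wₕ = Nₕ/N = (0.1672, 0.3147, 0.2143, 0.3038).
x̄_st = Σ Wₕ·x̄ₕ = 0.1672·37.64 + 0.3147·56.87 + 0.2143·29.86 + 0.3038·32.06 ≈ 40.3284...
→ 40.33.

40.33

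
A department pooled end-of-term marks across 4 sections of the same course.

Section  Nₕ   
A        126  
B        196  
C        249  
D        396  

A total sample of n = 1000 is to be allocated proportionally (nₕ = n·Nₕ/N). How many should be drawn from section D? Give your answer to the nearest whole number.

Share of section D = 396/967 = 0.40951.
Allocate 1000 × 0.40951 = 409.514... → 410.

410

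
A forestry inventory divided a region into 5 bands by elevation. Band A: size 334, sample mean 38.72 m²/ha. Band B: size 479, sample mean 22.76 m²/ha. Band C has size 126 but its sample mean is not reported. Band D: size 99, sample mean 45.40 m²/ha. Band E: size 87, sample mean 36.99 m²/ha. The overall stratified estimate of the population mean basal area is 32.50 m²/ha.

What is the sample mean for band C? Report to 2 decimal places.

39.80

Σ Nₕx̄ₕ = N·μ, so 126·x̄_C = 1125·32.50 − (334·38.72 + 479·22.76 + 99·45.40 + 87·36.99).
= 36562.5 − 31547.25 = 5015.25.
x̄_C = 5015.25 / 126 = 39.8036... → 39.80.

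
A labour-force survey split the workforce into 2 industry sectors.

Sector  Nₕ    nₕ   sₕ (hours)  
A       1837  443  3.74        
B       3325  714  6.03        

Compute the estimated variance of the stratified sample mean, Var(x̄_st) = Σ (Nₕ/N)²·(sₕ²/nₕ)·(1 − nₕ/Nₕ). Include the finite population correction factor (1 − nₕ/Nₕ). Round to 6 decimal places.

N = 5162. Term for each stratum: Wₕ²sₕ²/nₕ·(1−nₕ/Nₕ).
Var(x̄_st) = 0.003034418 + 0.016592007 = 0.019626425 → 0.019626.

0.019626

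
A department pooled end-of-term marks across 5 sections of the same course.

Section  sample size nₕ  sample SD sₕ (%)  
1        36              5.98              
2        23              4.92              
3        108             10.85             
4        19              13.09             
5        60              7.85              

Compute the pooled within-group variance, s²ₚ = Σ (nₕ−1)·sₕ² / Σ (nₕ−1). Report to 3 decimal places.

1: (36−1)·5.98² = 35·35.7604 = 1251.614
2: (23−1)·4.92² = 22·24.2064 = 532.5408
3: (108−1)·10.85² = 107·117.7225 = 12596.3075
4: (19−1)·13.09² = 18·171.3481 = 3084.2658
5: (60−1)·7.85² = 59·61.6225 = 3635.7275
Numerator = 21100.4556; denominator = Σ(nₕ−1) = 241.
s²ₚ = 21100.4556/241 = 87.55376... → 87.554.

87.554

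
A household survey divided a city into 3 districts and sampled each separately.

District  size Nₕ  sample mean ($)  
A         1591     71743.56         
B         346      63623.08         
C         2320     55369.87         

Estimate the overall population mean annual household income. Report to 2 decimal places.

N = 1591 + 346 + 2320 = 4257.
The stratified mean weights each stratum mean by its population share Nₕ/N.
Σ Nₕx̄ₕ = 1591·71743.56 + 346·63623.08 + 2320·55369.87 = 114144003.96 + 22013585.68 + 128458098.4 = 264615688.04.
Divide by N: 264615688.04 / 4257 = 62160.1334... → 62160.13.

62160.13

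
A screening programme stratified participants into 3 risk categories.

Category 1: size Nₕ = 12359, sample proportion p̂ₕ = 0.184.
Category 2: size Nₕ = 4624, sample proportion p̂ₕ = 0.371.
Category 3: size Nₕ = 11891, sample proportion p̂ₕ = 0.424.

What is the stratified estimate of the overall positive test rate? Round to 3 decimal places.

0.313

N = 12359 + 4624 + 11891 = 28874.
Overall proportion = Σ (Nₕ/N)·p̂ₕ.
Σ Nₕp̂ₕ = 2274.056 + 1715.504 + 5041.784 = 9031.344.
9031.344 / 28874 = 0.31278... → 0.313.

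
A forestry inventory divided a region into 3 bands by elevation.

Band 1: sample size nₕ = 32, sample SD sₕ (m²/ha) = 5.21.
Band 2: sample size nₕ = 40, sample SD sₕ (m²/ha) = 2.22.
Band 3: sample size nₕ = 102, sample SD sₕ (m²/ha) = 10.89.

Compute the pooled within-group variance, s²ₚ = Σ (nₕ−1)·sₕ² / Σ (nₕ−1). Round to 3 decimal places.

76.091

1: (32−1)·5.21² = 31·27.1441 = 841.4671
2: (40−1)·2.22² = 39·4.9284 = 192.2076
3: (102−1)·10.89² = 101·118.5921 = 11977.8021
Numerator = 13011.4768; denominator = Σ(nₕ−1) = 171.
s²ₚ = 13011.4768/171 = 76.09051... → 76.091.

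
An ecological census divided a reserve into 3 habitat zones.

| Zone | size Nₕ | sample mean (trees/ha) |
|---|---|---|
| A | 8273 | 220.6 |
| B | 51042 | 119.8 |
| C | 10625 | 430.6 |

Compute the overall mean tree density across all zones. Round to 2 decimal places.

N = 8273 + 51042 + 10625 = 69940.
Weight each subgroup mean by Nₕ/N and sum.
Σ Nₕx̄ₕ = 8273·220.6 + 51042·119.8 + 10625·430.6 = 1825023.8 + 6114831.6 + 4575125 = 12514980.4.
Divide by N: 12514980.4 / 69940 = 178.9388... → 178.94.

178.94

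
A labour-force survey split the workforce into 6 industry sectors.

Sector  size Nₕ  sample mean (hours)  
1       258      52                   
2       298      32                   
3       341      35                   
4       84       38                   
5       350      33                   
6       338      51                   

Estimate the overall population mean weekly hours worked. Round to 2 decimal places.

40.06

N = 1669; weights Wₕ = Nₕ/N = (0.1546, 0.1786, 0.2043, 0.0503, 0.2097, 0.2025).
x̄_st = Σ Wₕ·x̄ₕ = 0.1546·52 + 0.1786·32 + 0.2043·35 + 0.0503·38 + 0.2097·33 + 0.2025·51 ≈ 40.0641...
→ 40.06.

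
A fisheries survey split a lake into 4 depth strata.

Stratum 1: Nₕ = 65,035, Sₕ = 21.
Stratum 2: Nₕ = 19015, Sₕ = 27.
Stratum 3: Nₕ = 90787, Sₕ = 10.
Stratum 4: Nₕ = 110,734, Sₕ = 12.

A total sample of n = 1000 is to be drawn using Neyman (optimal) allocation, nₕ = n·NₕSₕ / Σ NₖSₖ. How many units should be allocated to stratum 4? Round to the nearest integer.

323

Σ NₕSₕ = 65035·21 + 19015·27 + 90787·10 + 110734·12 = 4115818.
Share for 4: 1328808/4115818 = 0.32285.
n_4 = 1000 × 0.32285 = 322.854... → 323.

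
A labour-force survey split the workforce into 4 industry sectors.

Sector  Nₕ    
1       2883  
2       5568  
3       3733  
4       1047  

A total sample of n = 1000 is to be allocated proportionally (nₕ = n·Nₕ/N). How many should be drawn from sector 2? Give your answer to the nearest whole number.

421

N = 2883 + 5568 + 3733 + 1047 = 13231.
n_2 = 1000·5568/13231 = 420.830... → 421.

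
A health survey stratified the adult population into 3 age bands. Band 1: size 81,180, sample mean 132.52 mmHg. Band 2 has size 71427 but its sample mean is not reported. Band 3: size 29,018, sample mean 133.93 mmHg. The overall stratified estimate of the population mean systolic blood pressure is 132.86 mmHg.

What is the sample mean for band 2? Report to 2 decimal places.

N = 81180 + 71427 + 29018 = 181625.
Overall total = μ·N = 132.86·181625 = 24130697.5.
Subtract the known strata: 81180·132.52 + 29018·133.93 = 14644354.34.
Remaining total for band 2: 24130697.5 − 14644354.34 = 9486343.16.
Divide by its size: 9486343.16 / 71427 = 132.8117... → 132.81.

132.81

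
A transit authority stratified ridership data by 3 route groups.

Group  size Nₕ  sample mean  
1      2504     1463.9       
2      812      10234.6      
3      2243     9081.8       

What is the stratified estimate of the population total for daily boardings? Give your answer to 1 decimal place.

1: 2504·1463.9 = 3665605.6
2: 812·10234.6 = 8310495.2
3: 2243·9081.8 = 20370477.4
τ̂ = Σ Nₕx̄ₕ = 32346578.2.

32346578.2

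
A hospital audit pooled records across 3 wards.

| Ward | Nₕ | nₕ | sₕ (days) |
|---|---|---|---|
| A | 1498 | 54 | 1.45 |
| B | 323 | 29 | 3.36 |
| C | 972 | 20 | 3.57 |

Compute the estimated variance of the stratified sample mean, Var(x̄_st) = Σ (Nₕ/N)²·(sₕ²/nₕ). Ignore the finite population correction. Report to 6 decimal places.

N = 2793. Term for each stratum: Wₕ²sₕ²/nₕ.
Var(x̄_st) = 0.011200154 + 0.005206474 + 0.077178635 = 0.093585264 → 0.093585.

0.093585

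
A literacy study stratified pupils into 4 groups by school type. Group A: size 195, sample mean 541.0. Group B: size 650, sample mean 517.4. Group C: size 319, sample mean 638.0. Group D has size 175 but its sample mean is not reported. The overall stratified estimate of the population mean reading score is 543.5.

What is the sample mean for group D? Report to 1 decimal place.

N = 195 + 650 + 319 + 175 = 1339.
Overall total = μ·N = 543.5·1339 = 727746.5.
Subtract the known strata: 195·541.0 + 650·517.4 + 319·638.0 = 645327.
Remaining total for group D: 727746.5 − 645327 = 82419.5.
Divide by its size: 82419.5 / 175 = 470.969... → 471.0.

471.0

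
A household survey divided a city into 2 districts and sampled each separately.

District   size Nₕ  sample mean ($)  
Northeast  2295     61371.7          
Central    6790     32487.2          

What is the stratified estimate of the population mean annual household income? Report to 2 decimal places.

N = 9085; weights Wₕ = Nₕ/N = (0.2526, 0.7474).
x̄_st = Σ Wₕ·x̄ₕ = 0.2526·61371.7 + 0.7474·32487.2 ≈ 39783.8348...
→ 39783.83.

39783.83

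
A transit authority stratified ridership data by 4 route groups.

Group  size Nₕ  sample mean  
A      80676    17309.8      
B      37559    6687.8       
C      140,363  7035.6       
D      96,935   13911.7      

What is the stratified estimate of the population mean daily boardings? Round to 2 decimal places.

11204.98

N = 80676 + 37559 + 140363 + 96935 = 355533.
The stratified mean weights each stratum mean by its population share Nₕ/N.
Σ Nₕx̄ₕ = 80676·17309.8 + 37559·6687.8 + 140363·7035.6 + 96935·13911.7 = 1396485424.8 + 251187080.2 + 987537922.8 + 1348530639.5 = 3983741067.3.
Divide by N: 3983741067.3 / 355533 = 11204.9826... → 11204.98.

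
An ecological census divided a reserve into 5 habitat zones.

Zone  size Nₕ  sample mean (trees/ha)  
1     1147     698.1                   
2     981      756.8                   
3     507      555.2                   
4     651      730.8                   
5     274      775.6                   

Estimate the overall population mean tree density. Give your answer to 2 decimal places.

x̄_st = (Σ Nₕx̄ₕ) / (Σ Nₕ) = (1147·698.1 + 981·756.8 + 507·555.2 + 651·730.8 + 274·775.6) / 3560
= 2512893.1 / 3560 = 705.8688... → 705.87.

705.87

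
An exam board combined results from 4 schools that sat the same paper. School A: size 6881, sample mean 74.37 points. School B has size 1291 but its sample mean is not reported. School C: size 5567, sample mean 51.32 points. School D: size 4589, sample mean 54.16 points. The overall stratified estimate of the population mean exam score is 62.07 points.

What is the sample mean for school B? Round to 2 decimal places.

N = 6881 + 1291 + 5567 + 4589 = 18328.
Overall total = μ·N = 62.07·18328 = 1137618.96.
Subtract the known strata: 6881·74.37 + 5567·51.32 + 4589·54.16 = 1045978.65.
Remaining total for school B: 1137618.96 − 1045978.65 = 91640.31.
Divide by its size: 91640.31 / 1291 = 70.9840... → 70.98.

70.98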